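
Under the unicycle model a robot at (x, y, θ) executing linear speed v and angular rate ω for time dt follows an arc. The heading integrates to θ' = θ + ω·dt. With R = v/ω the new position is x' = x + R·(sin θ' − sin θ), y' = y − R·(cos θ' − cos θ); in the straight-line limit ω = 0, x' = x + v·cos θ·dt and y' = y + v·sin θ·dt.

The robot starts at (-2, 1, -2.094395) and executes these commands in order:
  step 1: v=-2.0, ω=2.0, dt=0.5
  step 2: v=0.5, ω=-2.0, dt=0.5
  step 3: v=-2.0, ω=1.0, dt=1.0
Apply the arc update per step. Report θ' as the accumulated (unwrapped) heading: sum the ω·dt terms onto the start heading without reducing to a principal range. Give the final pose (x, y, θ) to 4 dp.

(-1.9378, 3.6361, -1.0944)

step 1: θ'=-1.0944 (R=-1.0000) → pose (-1.9774, 1.9586, -1.0944)
step 2: θ'=-2.0944 (R=-0.2500) → pose (-1.9830, 1.7189, -2.0944)
step 3: θ'=-1.0944 (R=-2.0000) → pose (-1.9378, 3.6361, -1.0944)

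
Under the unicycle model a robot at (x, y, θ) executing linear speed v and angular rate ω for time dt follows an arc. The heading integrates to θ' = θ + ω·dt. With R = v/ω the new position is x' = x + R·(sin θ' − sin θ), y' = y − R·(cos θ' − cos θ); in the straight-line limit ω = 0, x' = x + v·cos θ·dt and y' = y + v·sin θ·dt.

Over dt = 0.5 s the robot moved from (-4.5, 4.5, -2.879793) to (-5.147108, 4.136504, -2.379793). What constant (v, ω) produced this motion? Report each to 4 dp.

v = 1.5000, ω = 1.0000

Δθ = -2.379793 − -2.879793 = 0.500000
ω = Δθ/dt = 0.500000/0.5 = 1.0000
R = Δx/(sin θ' − sin θ) = 1.5000
v = R·ω = 1.5000·1.0000 = 1.5000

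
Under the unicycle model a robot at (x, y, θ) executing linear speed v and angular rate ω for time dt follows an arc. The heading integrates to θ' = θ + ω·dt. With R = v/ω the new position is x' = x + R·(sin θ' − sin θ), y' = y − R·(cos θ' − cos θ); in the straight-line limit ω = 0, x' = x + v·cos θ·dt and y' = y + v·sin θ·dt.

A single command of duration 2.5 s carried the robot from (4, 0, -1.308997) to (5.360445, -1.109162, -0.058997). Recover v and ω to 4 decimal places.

v = 0.7500, ω = 0.5000

Δθ = -0.058997 − -1.308997 = 1.250000
ω = Δθ/dt = 1.250000/2.5 = 0.5000
R = Δx/(sin θ' − sin θ) = 1.5000
v = R·ω = 1.5000·0.5000 = 0.7500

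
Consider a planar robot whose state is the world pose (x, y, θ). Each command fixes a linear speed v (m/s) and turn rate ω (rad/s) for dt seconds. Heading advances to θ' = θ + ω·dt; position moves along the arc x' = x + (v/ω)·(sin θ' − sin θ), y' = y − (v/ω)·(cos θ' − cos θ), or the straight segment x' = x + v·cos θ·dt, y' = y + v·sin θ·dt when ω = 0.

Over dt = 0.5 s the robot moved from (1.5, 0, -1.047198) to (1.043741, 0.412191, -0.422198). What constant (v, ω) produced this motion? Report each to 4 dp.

v = -1.2500, ω = 1.2500

Δθ = -0.422198 − -1.047198 = 0.625000
ω = Δθ/dt = 0.625000/0.5 = 1.2500
R = Δx/(sin θ' − sin θ) = -1.0000
v = R·ω = -1.0000·1.2500 = -1.2500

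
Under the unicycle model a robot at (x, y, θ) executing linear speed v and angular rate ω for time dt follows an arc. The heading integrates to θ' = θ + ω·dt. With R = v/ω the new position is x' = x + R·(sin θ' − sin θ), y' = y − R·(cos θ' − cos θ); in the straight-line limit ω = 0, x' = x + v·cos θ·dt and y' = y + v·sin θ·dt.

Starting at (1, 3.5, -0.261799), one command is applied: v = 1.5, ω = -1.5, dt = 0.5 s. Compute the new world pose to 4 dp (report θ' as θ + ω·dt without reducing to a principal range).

θ' = -0.2618 + -1.5·0.5 = -1.0118
R = v/ω = 1.5/-1.5 = -1.0000
x' = 1 + -1.0000·(sin -1.0118 − sin -0.2618) = 1.5890
y' = 3.5 − -1.0000·(cos -1.0118 − cos -0.2618) = 3.0644

(1.5890, 3.0644, -1.0118)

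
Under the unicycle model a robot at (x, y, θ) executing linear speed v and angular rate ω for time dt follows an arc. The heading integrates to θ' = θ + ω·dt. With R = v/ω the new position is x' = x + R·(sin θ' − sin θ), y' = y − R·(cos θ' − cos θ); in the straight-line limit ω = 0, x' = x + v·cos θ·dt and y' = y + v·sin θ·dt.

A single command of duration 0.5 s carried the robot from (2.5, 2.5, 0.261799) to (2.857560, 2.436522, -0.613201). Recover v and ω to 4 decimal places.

Δθ = -0.613201 − 0.261799 = -0.875000
ω = Δθ/dt = -0.875000/0.5 = -1.7500
R = Δx/(sin θ' − sin θ) = -0.4286
v = R·ω = -0.4286·-1.7500 = 0.7500

v = 0.7500, ω = -1.7500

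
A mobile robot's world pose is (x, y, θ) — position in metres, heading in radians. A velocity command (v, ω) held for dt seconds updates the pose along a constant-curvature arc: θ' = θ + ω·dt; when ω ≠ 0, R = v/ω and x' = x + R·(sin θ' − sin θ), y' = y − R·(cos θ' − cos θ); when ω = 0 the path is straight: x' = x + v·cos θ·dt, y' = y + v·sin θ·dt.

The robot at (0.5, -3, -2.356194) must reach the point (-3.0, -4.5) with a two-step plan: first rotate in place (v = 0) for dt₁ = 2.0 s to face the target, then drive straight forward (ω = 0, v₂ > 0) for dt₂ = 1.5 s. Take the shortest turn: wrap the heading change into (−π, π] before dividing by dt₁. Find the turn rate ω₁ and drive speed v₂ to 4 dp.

ω₁ = -0.1903, v₂ = 2.5386

heading to target = atan2(-4.5−-3, -3−0.5) = -2.7367
Δθ = wrap(-2.7367 − -2.3562) = -0.3805; ω₁ = Δθ/dt₁ = -0.1903
distance = √((-3−0.5)² + (-4.5−-3)²) = 3.8079; v₂ = distance/dt₂ = 2.5386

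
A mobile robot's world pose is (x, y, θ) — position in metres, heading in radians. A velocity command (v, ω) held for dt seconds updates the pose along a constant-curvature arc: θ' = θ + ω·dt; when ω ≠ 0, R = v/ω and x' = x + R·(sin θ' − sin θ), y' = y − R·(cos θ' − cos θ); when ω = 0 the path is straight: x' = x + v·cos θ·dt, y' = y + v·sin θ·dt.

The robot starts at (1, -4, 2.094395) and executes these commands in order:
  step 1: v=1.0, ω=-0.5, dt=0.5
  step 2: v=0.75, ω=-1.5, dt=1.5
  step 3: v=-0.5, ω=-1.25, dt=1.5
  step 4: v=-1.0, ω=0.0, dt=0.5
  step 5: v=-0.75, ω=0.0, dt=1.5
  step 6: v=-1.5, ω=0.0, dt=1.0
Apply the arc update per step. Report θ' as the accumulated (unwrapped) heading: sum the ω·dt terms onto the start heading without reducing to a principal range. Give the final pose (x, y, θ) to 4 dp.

(3.3761, 0.0526, -2.2806)

step 1: θ'=1.8444 (R=-2.0000) → pose (0.8064, -3.5404, 1.8444)
step 2: θ'=-0.4056 (R=-0.5000) → pose (1.4851, -2.9459, -0.4056)
step 3: θ'=-2.2806 (R=0.4000) → pose (1.3396, -2.3176, -2.2806)
step 4: θ'=-2.2806 (straight) → pose (1.6654, -1.9384, -2.2806)
step 5: θ'=-2.2806 (straight) → pose (2.3986, -1.0851, -2.2806)
step 6: θ'=-2.2806 (straight) → pose (3.3761, 0.0526, -2.2806)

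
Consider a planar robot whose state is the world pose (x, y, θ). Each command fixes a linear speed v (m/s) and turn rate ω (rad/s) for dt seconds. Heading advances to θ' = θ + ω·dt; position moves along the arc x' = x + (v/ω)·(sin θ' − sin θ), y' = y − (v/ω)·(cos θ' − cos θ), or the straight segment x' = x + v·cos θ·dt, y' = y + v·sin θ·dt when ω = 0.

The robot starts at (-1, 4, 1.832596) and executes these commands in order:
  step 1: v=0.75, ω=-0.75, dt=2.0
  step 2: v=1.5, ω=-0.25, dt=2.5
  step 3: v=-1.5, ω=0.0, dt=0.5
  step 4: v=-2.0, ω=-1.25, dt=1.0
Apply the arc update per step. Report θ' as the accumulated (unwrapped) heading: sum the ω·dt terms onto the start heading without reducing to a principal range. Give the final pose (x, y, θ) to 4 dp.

(1.4716, 6.9810, -1.5424)

step 1: θ'=0.3326 (R=-1.0000) → pose (-0.3606, 5.2040, 0.3326)
step 2: θ'=-0.2924 (R=-6.0000) → pose (3.3279, 5.2782, -0.2924)
step 3: θ'=-0.2924 (straight) → pose (2.6098, 5.4943, -0.2924)
step 4: θ'=-1.5424 (R=1.6000) → pose (1.4716, 6.9810, -1.5424)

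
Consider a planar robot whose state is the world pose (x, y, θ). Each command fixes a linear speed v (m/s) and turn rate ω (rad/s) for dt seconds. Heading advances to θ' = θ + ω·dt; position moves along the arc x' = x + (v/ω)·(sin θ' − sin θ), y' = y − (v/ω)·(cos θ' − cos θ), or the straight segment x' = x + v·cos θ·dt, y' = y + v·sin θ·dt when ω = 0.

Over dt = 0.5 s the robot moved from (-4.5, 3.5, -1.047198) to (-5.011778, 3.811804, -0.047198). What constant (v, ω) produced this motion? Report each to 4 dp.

v = -1.2500, ω = 2.0000

Δθ = -0.047198 − -1.047198 = 1.000000
ω = Δθ/dt = 1.000000/0.5 = 2.0000
R = Δx/(sin θ' − sin θ) = -0.6250
v = R·ω = -0.6250·2.0000 = -1.2500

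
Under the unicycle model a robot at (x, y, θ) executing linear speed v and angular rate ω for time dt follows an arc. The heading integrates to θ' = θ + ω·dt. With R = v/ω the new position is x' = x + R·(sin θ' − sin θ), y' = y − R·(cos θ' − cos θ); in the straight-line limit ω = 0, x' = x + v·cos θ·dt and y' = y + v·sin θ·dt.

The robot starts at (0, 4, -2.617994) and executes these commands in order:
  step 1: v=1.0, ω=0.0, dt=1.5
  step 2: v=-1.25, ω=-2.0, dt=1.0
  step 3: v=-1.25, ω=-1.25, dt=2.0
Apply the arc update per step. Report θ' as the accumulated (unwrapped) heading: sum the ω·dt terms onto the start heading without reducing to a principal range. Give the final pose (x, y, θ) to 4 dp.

step 1: θ'=-2.6180 (straight) → pose (-1.2990, 3.2500, -2.6180)
step 2: θ'=-4.6180 (R=0.6250) → pose (-0.3643, 2.7676, -4.6180)
step 3: θ'=-7.1180 (R=1.0000) → pose (-2.1010, 2.0021, -7.1180)

(-2.1010, 2.0021, -7.1180)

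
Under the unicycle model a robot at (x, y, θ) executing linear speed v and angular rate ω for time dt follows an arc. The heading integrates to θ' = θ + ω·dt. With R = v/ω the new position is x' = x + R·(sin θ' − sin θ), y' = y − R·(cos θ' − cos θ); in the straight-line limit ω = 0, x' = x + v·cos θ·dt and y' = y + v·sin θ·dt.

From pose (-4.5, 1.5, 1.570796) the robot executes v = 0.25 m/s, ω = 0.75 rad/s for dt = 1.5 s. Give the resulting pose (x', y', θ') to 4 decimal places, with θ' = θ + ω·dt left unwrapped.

θ' = 1.5708 + 0.75·1.5 = 2.6958
R = v/ω = 0.25/0.75 = 0.3333
x' = -4.5 + 0.3333·(sin 2.6958 − sin 1.5708) = -4.6896
y' = 1.5 − 0.3333·(cos 2.6958 − cos 1.5708) = 1.8008

(-4.6896, 1.8008, 2.6958)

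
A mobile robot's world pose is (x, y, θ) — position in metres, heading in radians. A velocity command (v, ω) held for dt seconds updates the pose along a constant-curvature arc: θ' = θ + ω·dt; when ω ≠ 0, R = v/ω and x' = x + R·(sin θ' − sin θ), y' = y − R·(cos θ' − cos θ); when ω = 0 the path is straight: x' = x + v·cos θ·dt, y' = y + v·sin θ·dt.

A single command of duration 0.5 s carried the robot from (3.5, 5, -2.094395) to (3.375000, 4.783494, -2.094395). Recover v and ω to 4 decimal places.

v = 0.5000, ω = 0.0000

Δθ = -2.094395 − -2.094395 = 0.000000
ω = Δθ/dt = 0.000000/0.5 = 0.0000
ω = 0 → v = (Δx·cos θ + Δy·sin θ)/dt = 0.5000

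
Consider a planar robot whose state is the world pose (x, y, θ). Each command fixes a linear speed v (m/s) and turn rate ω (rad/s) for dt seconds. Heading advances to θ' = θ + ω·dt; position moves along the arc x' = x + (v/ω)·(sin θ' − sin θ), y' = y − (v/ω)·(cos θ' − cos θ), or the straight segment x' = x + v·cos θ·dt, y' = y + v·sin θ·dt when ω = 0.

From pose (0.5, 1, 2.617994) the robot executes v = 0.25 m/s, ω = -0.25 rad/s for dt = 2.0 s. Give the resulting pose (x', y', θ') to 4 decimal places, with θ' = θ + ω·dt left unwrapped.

(0.1460, 1.3457, 2.1180)

θ' = 2.6180 + -0.25·2.0 = 2.1180
R = v/ω = 0.25/-0.25 = -1.0000
x' = 0.5 + -1.0000·(sin 2.1180 − sin 2.6180) = 0.1460
y' = 1 − -1.0000·(cos 2.1180 − cos 2.6180) = 1.3457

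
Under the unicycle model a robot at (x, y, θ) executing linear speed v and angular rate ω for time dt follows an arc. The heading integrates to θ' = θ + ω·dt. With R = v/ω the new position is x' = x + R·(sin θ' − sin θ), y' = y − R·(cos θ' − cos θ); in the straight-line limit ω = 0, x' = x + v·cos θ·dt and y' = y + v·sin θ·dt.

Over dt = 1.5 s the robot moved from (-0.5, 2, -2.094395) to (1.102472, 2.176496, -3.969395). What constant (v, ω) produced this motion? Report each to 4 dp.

Δθ = -3.969395 − -2.094395 = -1.875000
ω = Δθ/dt = -1.875000/1.5 = -1.2500
R = Δx/(sin θ' − sin θ) = 1.0000
v = R·ω = 1.0000·-1.2500 = -1.2500

v = -1.2500, ω = -1.2500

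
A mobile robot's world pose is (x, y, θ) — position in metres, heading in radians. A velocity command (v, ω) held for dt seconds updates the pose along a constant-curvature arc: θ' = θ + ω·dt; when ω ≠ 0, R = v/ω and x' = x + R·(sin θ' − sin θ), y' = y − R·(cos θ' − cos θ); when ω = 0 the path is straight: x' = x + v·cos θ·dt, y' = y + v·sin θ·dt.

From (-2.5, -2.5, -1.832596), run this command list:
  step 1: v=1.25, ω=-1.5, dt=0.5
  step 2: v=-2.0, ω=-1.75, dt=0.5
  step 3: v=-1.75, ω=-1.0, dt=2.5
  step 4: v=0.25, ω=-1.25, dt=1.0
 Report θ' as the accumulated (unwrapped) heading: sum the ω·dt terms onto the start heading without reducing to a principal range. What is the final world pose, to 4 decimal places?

step 1: θ'=-2.5826 (R=-0.8333) → pose (-2.8630, -2.9908, -2.5826)
step 2: θ'=-3.4576 (R=1.1429) → pose (-1.9017, -2.8734, -3.4576)
step 3: θ'=-5.9576 (R=1.7500) → pose (-1.8858, -6.1948, -5.9576)
step 4: θ'=-7.2076 (R=-0.2000) → pose (-1.6622, -6.2639, -7.2076)

(-1.6622, -6.2639, -7.2076)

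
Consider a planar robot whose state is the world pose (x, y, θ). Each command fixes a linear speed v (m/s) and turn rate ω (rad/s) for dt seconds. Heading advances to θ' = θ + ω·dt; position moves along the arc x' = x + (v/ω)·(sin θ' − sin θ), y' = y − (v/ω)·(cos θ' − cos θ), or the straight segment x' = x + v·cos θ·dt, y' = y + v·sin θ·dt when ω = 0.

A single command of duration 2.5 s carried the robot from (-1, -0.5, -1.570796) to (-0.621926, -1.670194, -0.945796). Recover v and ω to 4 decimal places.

v = 0.5000, ω = 0.2500

Δθ = -0.945796 − -1.570796 = 0.625000
ω = Δθ/dt = 0.625000/2.5 = 0.2500
R = −Δy/(cos θ' − cos θ) = 2.0000
v = R·ω = 2.0000·0.2500 = 0.5000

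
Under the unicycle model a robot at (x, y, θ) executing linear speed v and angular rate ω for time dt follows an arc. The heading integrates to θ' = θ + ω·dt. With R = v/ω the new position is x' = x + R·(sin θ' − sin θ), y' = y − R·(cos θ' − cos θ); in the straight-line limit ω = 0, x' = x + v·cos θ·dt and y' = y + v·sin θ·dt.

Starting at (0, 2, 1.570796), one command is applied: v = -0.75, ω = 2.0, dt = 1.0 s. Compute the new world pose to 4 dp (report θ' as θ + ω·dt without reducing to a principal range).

θ' = 1.5708 + 2.0·1.0 = 3.5708
R = v/ω = -0.75/2.0 = -0.3750
x' = 0 + -0.3750·(sin 3.5708 − sin 1.5708) = 0.5311
y' = 2 − -0.3750·(cos 3.5708 − cos 1.5708) = 1.6590

(0.5311, 1.6590, 3.5708)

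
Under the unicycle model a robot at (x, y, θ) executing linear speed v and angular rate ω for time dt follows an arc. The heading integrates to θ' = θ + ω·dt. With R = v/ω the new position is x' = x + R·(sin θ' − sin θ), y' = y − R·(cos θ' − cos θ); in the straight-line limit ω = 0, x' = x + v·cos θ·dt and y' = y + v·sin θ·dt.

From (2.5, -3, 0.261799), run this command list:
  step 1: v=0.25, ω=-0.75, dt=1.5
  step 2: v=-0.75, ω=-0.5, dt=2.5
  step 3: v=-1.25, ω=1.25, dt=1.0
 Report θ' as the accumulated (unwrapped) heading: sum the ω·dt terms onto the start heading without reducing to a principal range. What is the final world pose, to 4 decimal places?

step 1: θ'=-0.8632 (R=-0.3333) → pose (2.8396, -3.1053, -0.8632)
step 2: θ'=-2.1132 (R=1.5000) → pose (2.6948, -1.3560, -2.1132)
step 3: θ'=-0.8632 (R=-1.0000) → pose (2.5982, -0.1898, -0.8632)

(2.5982, -0.1898, -0.8632)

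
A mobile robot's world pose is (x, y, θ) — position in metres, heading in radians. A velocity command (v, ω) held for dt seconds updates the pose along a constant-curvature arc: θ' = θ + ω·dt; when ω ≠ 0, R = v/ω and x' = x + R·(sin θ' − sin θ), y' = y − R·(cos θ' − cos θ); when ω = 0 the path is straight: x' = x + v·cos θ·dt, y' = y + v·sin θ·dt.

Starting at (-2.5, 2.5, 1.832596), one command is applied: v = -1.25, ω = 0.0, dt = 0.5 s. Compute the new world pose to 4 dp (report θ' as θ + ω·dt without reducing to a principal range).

(-2.3382, 1.8963, 1.8326)

θ' = 1.8326 + 0.0·0.5 = 1.8326
ω = 0 → straight: x' = -2.5 + -1.25·cos(1.8326)·0.5 = -2.3382
y' = 2.5 + -1.25·sin(1.8326)·0.5 = 1.8963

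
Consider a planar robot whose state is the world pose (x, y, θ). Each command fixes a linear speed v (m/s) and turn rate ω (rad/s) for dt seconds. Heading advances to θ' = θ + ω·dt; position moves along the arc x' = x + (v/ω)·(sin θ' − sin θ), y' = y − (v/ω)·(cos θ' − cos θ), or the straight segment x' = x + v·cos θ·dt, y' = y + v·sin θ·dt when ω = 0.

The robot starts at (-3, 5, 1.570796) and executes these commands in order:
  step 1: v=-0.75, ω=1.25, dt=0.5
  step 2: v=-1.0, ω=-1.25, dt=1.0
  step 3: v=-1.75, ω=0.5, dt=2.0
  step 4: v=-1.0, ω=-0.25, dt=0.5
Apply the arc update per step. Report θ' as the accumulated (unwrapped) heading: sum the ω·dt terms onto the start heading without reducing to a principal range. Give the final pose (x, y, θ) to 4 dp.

step 1: θ'=2.1958 (R=-0.6000) → pose (-2.8866, 4.6489, 2.1958)
step 2: θ'=0.9458 (R=0.8000) → pose (-2.8866, 3.7128, 0.9458)
step 3: θ'=1.9458 (R=-3.5000) → pose (-3.3050, 0.3830, 1.9458)
step 4: θ'=1.8208 (R=4.0000) → pose (-3.1514, -0.0925, 1.8208)

(-3.1514, -0.0925, 1.8208)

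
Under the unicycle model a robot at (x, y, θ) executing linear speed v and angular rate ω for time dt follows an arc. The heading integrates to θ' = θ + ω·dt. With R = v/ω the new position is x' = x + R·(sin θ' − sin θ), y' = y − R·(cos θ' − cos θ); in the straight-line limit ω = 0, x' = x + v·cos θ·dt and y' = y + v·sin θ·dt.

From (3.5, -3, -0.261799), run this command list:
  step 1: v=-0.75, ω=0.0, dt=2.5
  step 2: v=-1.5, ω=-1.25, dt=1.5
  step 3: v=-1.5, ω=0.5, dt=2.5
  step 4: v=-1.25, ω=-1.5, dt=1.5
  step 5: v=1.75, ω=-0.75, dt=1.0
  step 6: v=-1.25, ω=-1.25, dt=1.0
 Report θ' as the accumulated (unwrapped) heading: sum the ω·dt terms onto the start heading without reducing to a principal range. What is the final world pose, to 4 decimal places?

(0.0612, 3.6240, -5.1368)

step 1: θ'=-0.2618 (straight) → pose (1.6889, -2.5147, -0.2618)
step 2: θ'=-2.1368 (R=1.2000) → pose (0.9866, -0.7121, -2.1368)
step 3: θ'=-0.8868 (R=-3.0000) → pose (0.7796, 2.7924, -0.8868)
step 4: θ'=-3.1368 (R=0.8333) → pose (1.4215, 4.1523, -3.1368)
step 5: θ'=-3.8868 (R=-2.3333) → pose (-0.1720, 4.7707, -3.8868)
step 6: θ'=-5.1368 (R=1.0000) → pose (0.0612, 3.6240, -5.1368)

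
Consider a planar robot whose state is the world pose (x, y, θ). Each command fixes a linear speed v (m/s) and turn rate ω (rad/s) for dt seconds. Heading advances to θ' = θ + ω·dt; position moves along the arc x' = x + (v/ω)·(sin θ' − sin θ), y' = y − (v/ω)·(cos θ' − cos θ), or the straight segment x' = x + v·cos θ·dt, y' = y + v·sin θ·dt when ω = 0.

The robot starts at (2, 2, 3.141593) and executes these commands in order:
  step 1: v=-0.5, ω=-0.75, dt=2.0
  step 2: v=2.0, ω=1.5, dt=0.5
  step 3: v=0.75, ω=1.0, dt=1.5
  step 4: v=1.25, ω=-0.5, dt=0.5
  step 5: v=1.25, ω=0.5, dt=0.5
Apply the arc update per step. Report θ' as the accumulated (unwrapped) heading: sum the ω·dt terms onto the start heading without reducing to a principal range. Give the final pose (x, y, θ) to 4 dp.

step 1: θ'=1.6416 (R=0.6667) → pose (2.6650, 1.3805, 1.6416)
step 2: θ'=2.3916 (R=1.3333) → pose (2.2439, 2.2618, 2.3916)
step 3: θ'=3.8916 (R=0.7500) → pose (1.2214, 2.2618, 3.8916)
step 4: θ'=3.6416 (R=-2.5000) → pose (0.7159, 1.8970, 3.6416)
step 5: θ'=3.8916 (R=2.5000) → pose (0.2103, 1.5323, 3.8916)

(0.2103, 1.5323, 3.8916)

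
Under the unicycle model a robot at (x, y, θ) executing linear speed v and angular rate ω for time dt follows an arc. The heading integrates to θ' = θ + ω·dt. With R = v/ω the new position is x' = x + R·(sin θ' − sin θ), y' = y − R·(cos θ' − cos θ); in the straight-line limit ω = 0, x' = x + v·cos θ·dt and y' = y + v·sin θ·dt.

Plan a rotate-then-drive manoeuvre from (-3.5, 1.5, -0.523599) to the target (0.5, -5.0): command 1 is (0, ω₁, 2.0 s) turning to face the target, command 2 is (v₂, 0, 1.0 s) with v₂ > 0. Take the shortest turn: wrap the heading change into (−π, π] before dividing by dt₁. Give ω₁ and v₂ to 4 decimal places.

heading to target = atan2(-5−1.5, 0.5−-3.5) = -1.0191
Δθ = wrap(-1.0191 − -0.5236) = -0.4955; ω₁ = Δθ/dt₁ = -0.2478
distance = √((0.5−-3.5)² + (-5−1.5)²) = 7.6322; v₂ = distance/dt₂ = 7.6322

ω₁ = -0.2478, v₂ = 7.6322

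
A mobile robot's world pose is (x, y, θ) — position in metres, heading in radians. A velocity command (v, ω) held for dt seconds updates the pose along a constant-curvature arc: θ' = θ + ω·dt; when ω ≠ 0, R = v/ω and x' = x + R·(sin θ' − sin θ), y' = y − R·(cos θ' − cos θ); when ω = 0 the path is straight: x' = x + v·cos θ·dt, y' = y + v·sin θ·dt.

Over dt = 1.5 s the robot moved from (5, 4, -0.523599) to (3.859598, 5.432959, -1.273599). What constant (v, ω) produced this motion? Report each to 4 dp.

Δθ = -1.273599 − -0.523599 = -0.750000
ω = Δθ/dt = -0.750000/1.5 = -0.5000
R = −Δy/(cos θ' − cos θ) = 2.5000
v = R·ω = 2.5000·-0.5000 = -1.2500

v = -1.2500, ω = -0.5000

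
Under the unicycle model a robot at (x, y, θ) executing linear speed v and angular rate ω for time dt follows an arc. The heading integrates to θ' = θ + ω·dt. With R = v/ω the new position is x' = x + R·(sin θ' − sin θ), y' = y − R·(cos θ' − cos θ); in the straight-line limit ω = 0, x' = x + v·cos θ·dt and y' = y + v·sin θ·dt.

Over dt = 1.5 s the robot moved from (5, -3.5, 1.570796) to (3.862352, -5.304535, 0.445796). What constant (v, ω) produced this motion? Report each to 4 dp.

v = -1.5000, ω = -0.7500

Δθ = 0.445796 − 1.570796 = -1.125000
ω = Δθ/dt = -1.125000/1.5 = -0.7500
R = −Δy/(cos θ' − cos θ) = 2.0000
v = R·ω = 2.0000·-0.7500 = -1.5000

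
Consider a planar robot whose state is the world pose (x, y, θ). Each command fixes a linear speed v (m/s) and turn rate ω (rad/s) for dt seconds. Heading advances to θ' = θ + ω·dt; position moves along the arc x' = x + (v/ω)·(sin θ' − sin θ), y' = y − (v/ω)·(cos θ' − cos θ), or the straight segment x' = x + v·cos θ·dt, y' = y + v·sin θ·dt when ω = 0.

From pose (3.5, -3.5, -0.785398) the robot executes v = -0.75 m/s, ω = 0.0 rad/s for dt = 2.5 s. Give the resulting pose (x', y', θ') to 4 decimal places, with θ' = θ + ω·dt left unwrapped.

θ' = -0.7854 + 0.0·2.5 = -0.7854
ω = 0 → straight: x' = 3.5 + -0.75·cos(-0.7854)·2.5 = 2.1742
y' = -3.5 + -0.75·sin(-0.7854)·2.5 = -2.1742

(2.1742, -2.1742, -0.7854)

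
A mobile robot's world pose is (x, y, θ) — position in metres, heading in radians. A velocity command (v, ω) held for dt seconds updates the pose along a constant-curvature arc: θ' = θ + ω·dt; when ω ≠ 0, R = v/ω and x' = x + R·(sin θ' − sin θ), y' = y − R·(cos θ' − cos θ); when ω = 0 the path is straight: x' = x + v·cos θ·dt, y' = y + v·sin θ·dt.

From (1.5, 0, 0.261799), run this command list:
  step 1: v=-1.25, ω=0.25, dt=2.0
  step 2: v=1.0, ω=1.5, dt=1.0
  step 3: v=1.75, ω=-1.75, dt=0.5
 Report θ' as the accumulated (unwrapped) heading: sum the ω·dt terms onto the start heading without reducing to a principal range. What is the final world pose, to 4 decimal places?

step 1: θ'=0.7618 (R=-5.0000) → pose (-0.6570, -1.2117, 0.7618)
step 2: θ'=2.2618 (R=0.6667) → pose (-0.6034, -0.3044, 2.2618)
step 3: θ'=1.3868 (R=-1.0000) → pose (-0.8160, 0.5159, 1.3868)

(-0.8160, 0.5159, 1.3868)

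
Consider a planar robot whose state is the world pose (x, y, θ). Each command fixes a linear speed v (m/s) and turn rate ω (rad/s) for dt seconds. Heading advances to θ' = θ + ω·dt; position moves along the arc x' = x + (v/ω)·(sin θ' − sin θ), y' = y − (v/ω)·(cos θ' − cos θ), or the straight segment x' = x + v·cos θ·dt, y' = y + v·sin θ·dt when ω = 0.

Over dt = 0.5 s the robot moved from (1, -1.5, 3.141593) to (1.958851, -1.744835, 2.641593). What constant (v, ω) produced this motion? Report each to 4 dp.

Δθ = 2.641593 − 3.141593 = -0.500000
ω = Δθ/dt = -0.500000/0.5 = -1.0000
R = Δx/(sin θ' − sin θ) = 2.0000
v = R·ω = 2.0000·-1.0000 = -2.0000

v = -2.0000, ω = -1.0000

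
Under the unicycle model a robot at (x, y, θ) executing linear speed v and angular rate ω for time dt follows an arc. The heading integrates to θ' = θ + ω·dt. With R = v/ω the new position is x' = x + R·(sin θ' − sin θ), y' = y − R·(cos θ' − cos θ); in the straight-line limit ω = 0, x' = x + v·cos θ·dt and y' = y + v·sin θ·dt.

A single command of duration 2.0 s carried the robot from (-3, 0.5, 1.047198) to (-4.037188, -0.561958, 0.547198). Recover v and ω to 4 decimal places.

v = -0.7500, ω = -0.2500

Δθ = 0.547198 − 1.047198 = -0.500000
ω = Δθ/dt = -0.500000/2.0 = -0.2500
R = −Δy/(cos θ' − cos θ) = 3.0000
v = R·ω = 3.0000·-0.2500 = -0.7500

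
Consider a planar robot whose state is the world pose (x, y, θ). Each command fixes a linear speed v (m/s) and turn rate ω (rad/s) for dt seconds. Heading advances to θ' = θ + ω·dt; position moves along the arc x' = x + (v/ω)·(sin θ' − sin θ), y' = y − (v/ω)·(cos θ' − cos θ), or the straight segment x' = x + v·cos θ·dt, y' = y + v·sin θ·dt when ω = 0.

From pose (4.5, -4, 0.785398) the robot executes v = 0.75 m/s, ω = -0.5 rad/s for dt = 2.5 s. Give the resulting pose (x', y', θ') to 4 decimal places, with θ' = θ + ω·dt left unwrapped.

(6.2328, -3.7197, -0.4646)

θ' = 0.7854 + -0.5·2.5 = -0.4646
R = v/ω = 0.75/-0.5 = -1.5000
x' = 4.5 + -1.5000·(sin -0.4646 − sin 0.7854) = 6.2328
y' = -4 − -1.5000·(cos -0.4646 − cos 0.7854) = -3.7197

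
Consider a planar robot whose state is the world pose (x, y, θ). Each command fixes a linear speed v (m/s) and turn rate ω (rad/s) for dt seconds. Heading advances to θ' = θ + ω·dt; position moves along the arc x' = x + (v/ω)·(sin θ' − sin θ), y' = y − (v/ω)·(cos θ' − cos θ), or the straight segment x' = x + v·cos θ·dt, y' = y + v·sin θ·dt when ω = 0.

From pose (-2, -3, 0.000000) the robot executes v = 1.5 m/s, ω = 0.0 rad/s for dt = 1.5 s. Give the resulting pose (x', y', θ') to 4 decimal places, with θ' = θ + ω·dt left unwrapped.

θ' = 0.0000 + 0.0·1.5 = 0.0000
ω = 0 → straight: x' = -2 + 1.5·cos(0.0000)·1.5 = 0.2500
y' = -3 + 1.5·sin(0.0000)·1.5 = -3.0000

(0.2500, -3.0000, 0.0000)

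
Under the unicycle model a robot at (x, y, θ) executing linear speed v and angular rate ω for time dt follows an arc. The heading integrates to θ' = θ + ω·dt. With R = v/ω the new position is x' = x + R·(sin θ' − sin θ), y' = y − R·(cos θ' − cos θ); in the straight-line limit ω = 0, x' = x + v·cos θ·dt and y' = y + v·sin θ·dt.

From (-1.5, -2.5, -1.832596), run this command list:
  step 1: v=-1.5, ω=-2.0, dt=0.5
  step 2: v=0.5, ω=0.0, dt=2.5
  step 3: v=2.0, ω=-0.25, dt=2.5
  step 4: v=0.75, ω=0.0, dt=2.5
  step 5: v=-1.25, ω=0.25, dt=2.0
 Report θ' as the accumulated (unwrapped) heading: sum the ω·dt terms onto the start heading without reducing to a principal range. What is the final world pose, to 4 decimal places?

step 1: θ'=-2.8326 (R=0.7500) → pose (-1.0036, -1.9796, -2.8326)
step 2: θ'=-2.8326 (straight) → pose (-2.1944, -2.3598, -2.8326)
step 3: θ'=-3.4576 (R=-8.0000) → pose (-7.1134, -2.3425, -3.4576)
step 4: θ'=-3.4576 (straight) → pose (-8.8956, -1.7598, -3.4576)
step 5: θ'=-2.9576 (R=-5.0000) → pose (-6.4269, -1.9230, -2.9576)

(-6.4269, -1.9230, -2.9576)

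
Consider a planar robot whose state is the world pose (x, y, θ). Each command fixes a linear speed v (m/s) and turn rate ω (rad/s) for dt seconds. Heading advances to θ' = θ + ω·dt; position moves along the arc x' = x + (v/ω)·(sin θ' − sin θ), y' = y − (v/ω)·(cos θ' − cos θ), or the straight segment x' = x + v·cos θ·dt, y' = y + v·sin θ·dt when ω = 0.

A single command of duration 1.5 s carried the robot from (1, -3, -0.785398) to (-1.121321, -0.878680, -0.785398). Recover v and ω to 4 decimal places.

Δθ = -0.785398 − -0.785398 = 0.000000
ω = Δθ/dt = 0.000000/1.5 = 0.0000
ω = 0 → v = (Δx·cos θ + Δy·sin θ)/dt = -2.0000

v = -2.0000, ω = 0.0000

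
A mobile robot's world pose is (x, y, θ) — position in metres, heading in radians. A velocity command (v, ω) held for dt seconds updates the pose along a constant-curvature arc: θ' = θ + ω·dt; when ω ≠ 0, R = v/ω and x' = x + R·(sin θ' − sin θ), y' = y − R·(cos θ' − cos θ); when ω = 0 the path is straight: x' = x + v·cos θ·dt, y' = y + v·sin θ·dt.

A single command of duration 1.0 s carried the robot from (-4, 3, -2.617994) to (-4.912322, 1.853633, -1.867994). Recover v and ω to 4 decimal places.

v = 1.5000, ω = 0.7500

Δθ = -1.867994 − -2.617994 = 0.750000
ω = Δθ/dt = 0.750000/1.0 = 0.7500
R = −Δy/(cos θ' − cos θ) = 2.0000
v = R·ω = 2.0000·0.7500 = 1.5000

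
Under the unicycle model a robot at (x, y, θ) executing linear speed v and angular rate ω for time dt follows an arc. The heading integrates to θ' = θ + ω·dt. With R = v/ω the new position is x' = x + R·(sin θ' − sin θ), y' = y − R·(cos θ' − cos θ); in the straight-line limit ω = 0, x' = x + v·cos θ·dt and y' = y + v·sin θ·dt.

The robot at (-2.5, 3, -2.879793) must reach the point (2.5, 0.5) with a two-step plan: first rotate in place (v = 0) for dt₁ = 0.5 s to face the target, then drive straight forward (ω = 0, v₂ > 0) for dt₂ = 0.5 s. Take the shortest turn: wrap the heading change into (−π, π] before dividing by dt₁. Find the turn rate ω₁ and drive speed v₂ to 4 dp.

ω₁ = 4.8323, v₂ = 11.1803

heading to target = atan2(0.5−3, 2.5−-2.5) = -0.4636
Δθ = wrap(-0.4636 − -2.8798) = 2.4161; ω₁ = Δθ/dt₁ = 4.8323
distance = √((2.5−-2.5)² + (0.5−3)²) = 5.5902; v₂ = distance/dt₂ = 11.1803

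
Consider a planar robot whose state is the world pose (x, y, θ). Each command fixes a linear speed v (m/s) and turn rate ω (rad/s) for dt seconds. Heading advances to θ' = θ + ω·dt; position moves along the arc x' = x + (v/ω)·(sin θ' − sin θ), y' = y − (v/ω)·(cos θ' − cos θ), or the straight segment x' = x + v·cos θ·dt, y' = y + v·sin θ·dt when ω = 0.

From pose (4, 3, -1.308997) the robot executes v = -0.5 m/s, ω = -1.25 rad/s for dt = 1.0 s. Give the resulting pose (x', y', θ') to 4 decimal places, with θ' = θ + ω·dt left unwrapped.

(4.1663, 3.4375, -2.5590)

θ' = -1.3090 + -1.25·1.0 = -2.5590
R = v/ω = -0.5/-1.25 = 0.4000
x' = 4 + 0.4000·(sin -2.5590 − sin -1.3090) = 4.1663
y' = 3 − 0.4000·(cos -2.5590 − cos -1.3090) = 3.4375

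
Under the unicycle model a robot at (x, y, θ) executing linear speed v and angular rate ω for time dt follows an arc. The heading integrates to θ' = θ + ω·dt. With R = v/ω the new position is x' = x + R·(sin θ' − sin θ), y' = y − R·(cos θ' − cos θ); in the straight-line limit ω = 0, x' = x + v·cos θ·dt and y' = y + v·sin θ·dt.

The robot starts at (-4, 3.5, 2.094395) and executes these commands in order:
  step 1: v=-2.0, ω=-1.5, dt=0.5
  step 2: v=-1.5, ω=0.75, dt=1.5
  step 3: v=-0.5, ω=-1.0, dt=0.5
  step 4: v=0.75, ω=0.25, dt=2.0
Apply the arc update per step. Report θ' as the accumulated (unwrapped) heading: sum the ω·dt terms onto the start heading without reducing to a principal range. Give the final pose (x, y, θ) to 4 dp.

step 1: θ'=1.3444 (R=1.3333) → pose (-3.8554, 2.5340, 1.3444)
step 2: θ'=2.4694 (R=-2.0000) → pose (-3.1518, 0.5202, 2.4694)
step 3: θ'=1.9694 (R=0.5000) → pose (-3.0024, 0.3230, 1.9694)
step 4: θ'=2.4694 (R=3.0000) → pose (-3.8991, 1.5060, 2.4694)

(-3.8991, 1.5060, 2.4694)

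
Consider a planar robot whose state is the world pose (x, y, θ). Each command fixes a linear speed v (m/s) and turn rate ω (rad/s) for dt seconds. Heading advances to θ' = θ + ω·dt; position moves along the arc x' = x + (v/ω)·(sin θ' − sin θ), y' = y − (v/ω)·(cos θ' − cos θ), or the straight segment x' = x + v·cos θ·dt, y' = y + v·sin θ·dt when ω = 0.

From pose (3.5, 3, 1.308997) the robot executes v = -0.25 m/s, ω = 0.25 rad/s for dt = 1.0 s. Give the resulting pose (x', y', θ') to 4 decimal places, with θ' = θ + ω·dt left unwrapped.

(3.4660, 2.7530, 1.5590)

θ' = 1.3090 + 0.25·1.0 = 1.5590
R = v/ω = -0.25/0.25 = -1.0000
x' = 3.5 + -1.0000·(sin 1.5590 − sin 1.3090) = 3.4660
y' = 3 − -1.0000·(cos 1.5590 − cos 1.3090) = 2.7530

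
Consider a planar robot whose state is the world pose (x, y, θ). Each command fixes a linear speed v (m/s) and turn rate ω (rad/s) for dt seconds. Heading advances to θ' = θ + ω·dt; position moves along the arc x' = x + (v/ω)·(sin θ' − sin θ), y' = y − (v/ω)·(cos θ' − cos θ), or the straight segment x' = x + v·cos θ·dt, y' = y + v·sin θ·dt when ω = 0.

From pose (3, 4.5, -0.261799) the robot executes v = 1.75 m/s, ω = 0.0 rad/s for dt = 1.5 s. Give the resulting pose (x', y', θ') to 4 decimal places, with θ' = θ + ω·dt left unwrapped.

θ' = -0.2618 + 0.0·1.5 = -0.2618
ω = 0 → straight: x' = 3 + 1.75·cos(-0.2618)·1.5 = 5.5356
y' = 4.5 + 1.75·sin(-0.2618)·1.5 = 3.8206

(5.5356, 3.8206, -0.2618)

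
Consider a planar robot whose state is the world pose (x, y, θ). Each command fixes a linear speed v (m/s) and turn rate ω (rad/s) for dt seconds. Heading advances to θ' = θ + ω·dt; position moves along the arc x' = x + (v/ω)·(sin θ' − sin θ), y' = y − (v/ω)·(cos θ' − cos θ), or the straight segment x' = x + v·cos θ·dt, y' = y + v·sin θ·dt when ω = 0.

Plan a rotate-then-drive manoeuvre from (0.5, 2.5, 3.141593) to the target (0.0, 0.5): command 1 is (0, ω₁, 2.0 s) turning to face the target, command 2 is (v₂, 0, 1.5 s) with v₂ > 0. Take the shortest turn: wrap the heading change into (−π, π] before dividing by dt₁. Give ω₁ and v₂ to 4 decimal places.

ω₁ = 0.6629, v₂ = 1.3744

heading to target = atan2(0.5−2.5, 0−0.5) = -1.8158
Δθ = wrap(-1.8158 − 3.1416) = 1.3258; ω₁ = Δθ/dt₁ = 0.6629
distance = √((0−0.5)² + (0.5−2.5)²) = 2.0616; v₂ = distance/dt₂ = 1.3744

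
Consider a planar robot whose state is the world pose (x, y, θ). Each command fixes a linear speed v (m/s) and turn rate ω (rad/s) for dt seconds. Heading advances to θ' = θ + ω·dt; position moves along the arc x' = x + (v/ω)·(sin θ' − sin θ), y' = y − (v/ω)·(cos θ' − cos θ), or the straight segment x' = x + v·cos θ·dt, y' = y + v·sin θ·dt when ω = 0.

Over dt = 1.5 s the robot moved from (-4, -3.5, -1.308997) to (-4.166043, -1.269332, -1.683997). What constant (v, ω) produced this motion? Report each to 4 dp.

v = -1.5000, ω = -0.2500

Δθ = -1.683997 − -1.308997 = -0.375000
ω = Δθ/dt = -0.375000/1.5 = -0.2500
R = −Δy/(cos θ' − cos θ) = 6.0000
v = R·ω = 6.0000·-0.2500 = -1.5000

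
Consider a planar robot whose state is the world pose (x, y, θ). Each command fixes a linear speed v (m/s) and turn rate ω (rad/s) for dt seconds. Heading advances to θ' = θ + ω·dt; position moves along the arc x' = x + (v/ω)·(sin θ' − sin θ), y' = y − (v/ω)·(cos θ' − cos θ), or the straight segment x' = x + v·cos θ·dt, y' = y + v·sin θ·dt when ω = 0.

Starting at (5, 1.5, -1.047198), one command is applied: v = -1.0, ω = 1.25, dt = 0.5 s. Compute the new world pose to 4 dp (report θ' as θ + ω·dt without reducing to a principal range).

(4.6350, 1.8298, -0.4222)

θ' = -1.0472 + 1.25·0.5 = -0.4222
R = v/ω = -1.0/1.25 = -0.8000
x' = 5 + -0.8000·(sin -0.4222 − sin -1.0472) = 4.6350
y' = 1.5 − -0.8000·(cos -0.4222 − cos -1.0472) = 1.8298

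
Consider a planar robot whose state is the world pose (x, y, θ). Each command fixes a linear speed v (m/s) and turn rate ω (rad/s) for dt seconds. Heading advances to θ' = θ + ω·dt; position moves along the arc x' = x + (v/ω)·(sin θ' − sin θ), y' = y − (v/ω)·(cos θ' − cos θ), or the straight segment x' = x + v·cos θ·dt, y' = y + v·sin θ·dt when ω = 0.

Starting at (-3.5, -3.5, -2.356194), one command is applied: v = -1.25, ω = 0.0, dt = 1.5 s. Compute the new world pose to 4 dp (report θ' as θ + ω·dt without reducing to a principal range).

θ' = -2.3562 + 0.0·1.5 = -2.3562
ω = 0 → straight: x' = -3.5 + -1.25·cos(-2.3562)·1.5 = -2.1742
y' = -3.5 + -1.25·sin(-2.3562)·1.5 = -2.1742

(-2.1742, -2.1742, -2.3562)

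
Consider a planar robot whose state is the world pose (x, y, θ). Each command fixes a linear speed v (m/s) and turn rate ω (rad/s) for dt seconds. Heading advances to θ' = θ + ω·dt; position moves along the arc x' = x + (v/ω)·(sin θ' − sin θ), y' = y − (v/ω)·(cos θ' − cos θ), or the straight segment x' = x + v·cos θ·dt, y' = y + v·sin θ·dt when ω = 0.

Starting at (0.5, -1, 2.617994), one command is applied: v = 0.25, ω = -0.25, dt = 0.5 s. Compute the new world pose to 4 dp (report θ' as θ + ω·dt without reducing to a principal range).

(0.3959, -0.9309, 2.4930)

θ' = 2.6180 + -0.25·0.5 = 2.4930
R = v/ω = 0.25/-0.25 = -1.0000
x' = 0.5 + -1.0000·(sin 2.4930 − sin 2.6180) = 0.3959
y' = -1 − -1.0000·(cos 2.4930 − cos 2.6180) = -0.9309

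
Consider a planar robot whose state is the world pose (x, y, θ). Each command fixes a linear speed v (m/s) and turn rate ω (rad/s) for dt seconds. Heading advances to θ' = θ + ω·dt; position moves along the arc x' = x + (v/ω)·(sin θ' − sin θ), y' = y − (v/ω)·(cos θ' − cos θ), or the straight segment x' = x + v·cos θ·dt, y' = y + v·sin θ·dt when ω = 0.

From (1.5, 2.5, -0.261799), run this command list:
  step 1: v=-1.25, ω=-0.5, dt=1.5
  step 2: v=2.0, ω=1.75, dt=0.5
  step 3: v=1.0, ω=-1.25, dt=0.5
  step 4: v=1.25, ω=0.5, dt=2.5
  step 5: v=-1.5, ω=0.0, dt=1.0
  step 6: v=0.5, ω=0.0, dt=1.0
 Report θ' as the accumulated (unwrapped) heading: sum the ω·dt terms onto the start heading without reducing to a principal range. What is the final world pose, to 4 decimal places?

step 1: θ'=-1.0118 (R=2.5000) → pose (0.0276, 3.5890, -1.0118)
step 2: θ'=-0.1368 (R=1.1429) → pose (0.8406, 3.0629, -0.1368)
step 3: θ'=-0.7618 (R=-0.8000) → pose (1.2837, 2.8492, -0.7618)
step 4: θ'=0.4882 (R=2.5000) → pose (4.1819, 2.4503, 0.4882)
step 5: θ'=0.4882 (straight) → pose (2.8571, 1.7467, 0.4882)
step 6: θ'=0.4882 (straight) → pose (3.2987, 1.9812, 0.4882)

(3.2987, 1.9812, 0.4882)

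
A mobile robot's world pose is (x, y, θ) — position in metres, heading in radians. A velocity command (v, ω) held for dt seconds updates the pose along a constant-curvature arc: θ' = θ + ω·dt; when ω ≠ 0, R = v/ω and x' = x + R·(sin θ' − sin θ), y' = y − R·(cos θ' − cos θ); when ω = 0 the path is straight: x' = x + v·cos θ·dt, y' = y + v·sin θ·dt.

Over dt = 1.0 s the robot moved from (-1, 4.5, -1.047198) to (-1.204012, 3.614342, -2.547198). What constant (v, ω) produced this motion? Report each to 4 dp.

Δθ = -2.547198 − -1.047198 = -1.500000
ω = Δθ/dt = -1.500000/1.0 = -1.5000
R = −Δy/(cos θ' − cos θ) = -0.6667
v = R·ω = -0.6667·-1.5000 = 1.0000

v = 1.0000, ω = -1.5000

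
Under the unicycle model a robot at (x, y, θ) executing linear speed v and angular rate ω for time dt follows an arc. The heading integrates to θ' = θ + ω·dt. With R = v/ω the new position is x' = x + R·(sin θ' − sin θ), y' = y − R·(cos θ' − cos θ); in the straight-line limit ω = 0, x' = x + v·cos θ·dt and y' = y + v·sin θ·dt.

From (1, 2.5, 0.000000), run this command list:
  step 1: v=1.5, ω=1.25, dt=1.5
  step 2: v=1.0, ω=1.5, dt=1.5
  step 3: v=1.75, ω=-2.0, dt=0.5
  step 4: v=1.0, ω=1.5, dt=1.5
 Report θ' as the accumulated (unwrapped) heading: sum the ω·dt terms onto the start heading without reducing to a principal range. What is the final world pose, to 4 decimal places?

(-0.3256, 2.7626, 5.3750)

step 1: θ'=1.8750 (R=1.2000) → pose (2.1449, 4.0594, 1.8750)
step 2: θ'=4.1250 (R=0.6667) → pose (0.9539, 4.2292, 4.1250)
step 3: θ'=3.1250 (R=-0.8750) → pose (0.2111, 3.8392, 3.1250)
step 4: θ'=5.3750 (R=0.6667) → pose (-0.3256, 2.7626, 5.3750)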